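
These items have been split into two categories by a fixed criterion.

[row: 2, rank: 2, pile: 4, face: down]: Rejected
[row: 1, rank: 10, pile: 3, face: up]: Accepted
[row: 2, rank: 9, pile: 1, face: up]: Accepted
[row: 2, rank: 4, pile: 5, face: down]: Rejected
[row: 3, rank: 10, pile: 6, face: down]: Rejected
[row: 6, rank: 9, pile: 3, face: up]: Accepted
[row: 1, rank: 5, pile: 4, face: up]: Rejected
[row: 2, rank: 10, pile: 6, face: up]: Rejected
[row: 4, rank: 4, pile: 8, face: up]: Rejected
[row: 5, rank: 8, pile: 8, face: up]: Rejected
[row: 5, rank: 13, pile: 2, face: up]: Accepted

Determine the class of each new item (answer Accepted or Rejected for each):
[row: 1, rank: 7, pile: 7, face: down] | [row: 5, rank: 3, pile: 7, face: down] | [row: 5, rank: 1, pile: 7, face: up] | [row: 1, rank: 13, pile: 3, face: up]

The classifier is using: pile ≤ 3.
[row: 1, rank: 7, pile: 7, face: down] → pile = 7 → Rejected. [row: 5, rank: 3, pile: 7, face: down] → pile = 7 → Rejected. [row: 5, rank: 1, pile: 7, face: up] → pile = 7 → Rejected. [row: 1, rank: 13, pile: 3, face: up] → pile = 3 → Accepted.

Rejected, Rejected, Rejected, Accepted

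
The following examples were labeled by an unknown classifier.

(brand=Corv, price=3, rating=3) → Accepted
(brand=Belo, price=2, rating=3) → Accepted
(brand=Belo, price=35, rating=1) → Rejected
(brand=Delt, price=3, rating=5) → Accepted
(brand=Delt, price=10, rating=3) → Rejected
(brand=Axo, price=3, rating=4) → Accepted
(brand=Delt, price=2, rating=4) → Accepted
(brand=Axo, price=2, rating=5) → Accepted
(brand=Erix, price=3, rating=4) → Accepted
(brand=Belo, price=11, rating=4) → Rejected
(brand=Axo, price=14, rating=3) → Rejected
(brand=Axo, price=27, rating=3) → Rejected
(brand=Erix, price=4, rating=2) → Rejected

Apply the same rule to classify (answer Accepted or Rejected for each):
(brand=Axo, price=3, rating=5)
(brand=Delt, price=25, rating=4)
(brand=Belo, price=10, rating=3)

The classifier is using: price ≤ 3.
(brand=Axo, price=3, rating=5) — price = 3, hence Accepted.
(brand=Delt, price=25, rating=4) — price = 25, hence Rejected.
(brand=Belo, price=10, rating=3) — price = 10, hence Rejected.

Accepted, Rejected, Rejected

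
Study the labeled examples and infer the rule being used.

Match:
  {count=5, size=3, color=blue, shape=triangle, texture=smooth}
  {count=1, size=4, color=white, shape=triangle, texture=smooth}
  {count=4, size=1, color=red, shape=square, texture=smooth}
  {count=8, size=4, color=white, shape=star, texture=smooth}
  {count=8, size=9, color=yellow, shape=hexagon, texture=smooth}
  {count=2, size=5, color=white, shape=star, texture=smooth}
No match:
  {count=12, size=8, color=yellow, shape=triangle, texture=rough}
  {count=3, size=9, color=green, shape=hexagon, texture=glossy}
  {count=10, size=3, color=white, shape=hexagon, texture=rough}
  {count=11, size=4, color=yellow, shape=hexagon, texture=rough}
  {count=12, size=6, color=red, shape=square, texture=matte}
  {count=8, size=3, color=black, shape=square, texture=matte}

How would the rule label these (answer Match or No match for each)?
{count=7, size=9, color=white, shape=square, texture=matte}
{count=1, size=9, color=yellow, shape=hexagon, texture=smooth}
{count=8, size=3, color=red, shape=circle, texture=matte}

The simplest hypothesis consistent with all the labels is: texture is smooth.

No match, Match, No match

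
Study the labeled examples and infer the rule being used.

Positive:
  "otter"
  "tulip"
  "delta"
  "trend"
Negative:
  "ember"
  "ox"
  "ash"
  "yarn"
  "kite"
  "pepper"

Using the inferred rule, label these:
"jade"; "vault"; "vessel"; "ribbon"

Negative, Positive, Negative, Negative

The rule appears to be: odd length AND contains 't'.
"jade": Negative (length 4, no 't').
"vault": Positive (length 5, has 't').
"vessel": Negative (length 6, no 't').
"ribbon": Negative (length 6, no 't').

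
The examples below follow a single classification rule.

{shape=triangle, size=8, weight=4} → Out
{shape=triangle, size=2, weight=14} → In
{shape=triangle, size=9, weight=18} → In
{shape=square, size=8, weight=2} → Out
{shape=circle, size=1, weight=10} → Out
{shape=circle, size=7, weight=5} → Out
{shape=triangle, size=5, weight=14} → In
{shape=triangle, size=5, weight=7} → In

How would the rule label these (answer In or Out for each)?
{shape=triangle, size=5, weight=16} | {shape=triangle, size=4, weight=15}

Rule: shape is triangle AND weight ≥ 5. This holds for each 'In' example and fails for each 'Out' one.
{shape=triangle, size=5, weight=16}: shape is triangle, weight = 16 — matches, so In.
{shape=triangle, size=4, weight=15}: shape is triangle, weight = 15 — matches, so In.

In, In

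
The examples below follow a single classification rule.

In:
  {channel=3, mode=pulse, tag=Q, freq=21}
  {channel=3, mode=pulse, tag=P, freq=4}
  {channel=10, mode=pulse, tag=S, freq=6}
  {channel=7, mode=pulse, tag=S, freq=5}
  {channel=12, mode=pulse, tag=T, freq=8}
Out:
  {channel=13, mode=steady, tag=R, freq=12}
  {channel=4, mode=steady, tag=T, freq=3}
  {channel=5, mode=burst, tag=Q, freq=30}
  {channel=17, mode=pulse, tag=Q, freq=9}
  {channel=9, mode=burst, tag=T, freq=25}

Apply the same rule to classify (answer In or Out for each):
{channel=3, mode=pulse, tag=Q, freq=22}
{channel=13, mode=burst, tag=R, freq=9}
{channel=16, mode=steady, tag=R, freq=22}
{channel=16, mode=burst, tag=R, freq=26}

In, Out, Out, Out

All 'In' examples share one property — mode is pulse AND channel ≤ 12 — and every 'Out' example lacks it.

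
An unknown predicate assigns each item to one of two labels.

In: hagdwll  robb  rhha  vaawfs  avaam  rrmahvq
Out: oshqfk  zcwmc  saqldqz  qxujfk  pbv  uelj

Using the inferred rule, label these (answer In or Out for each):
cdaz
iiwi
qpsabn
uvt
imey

Out, In, Out, Out, Out

The distinguishing property — has a double letter — holds for all the 'In' cases and none of the 'Out' cases.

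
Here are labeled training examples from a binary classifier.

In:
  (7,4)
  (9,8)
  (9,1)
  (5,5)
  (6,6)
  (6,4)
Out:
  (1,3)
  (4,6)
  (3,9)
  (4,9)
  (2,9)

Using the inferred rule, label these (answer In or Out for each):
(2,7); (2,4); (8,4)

Out, Out, In

All 'In' examples share one property — first ≥ 5 — and every 'Out' example lacks it.
(2,7) → first 2 → Out. (2,4) → first 2 → Out. (8,4) → first 8 → In.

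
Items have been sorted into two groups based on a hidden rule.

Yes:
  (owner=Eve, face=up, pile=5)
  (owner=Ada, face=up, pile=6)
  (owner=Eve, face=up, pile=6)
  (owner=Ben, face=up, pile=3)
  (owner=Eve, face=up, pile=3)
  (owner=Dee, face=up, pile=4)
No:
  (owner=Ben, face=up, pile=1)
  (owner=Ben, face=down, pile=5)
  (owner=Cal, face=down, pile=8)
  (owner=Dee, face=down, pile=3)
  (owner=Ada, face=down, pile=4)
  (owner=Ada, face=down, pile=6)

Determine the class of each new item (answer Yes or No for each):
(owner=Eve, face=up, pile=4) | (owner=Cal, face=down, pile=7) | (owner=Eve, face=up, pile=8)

A rule that fits every label: face is up AND pile ≥ 3 — true of each 'Yes' example, false of each 'No' one.
(owner=Eve, face=up, pile=4) → face is up, pile = 4 → Yes.
(owner=Cal, face=down, pile=7) → face is down, pile = 7 → No.
(owner=Eve, face=up, pile=8) → face is up, pile = 8 → Yes.

Yes, No, Yes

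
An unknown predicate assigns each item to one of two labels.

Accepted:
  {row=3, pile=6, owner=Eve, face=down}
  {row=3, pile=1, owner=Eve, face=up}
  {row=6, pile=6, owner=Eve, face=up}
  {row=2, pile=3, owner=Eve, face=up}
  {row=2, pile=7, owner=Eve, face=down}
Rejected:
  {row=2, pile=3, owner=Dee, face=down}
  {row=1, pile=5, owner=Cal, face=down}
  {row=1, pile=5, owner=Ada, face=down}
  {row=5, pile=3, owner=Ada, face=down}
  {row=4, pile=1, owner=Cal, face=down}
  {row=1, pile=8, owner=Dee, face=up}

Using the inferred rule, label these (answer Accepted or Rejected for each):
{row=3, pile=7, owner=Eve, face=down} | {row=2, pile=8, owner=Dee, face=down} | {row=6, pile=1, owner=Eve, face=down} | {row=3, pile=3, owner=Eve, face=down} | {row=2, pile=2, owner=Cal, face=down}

Accepted, Rejected, Accepted, Accepted, Rejected

Comparing the two groups points to one rule — owner is Eve.
{row=3, pile=7, owner=Eve, face=down}: owner is Eve — checks out, so Accepted. {row=2, pile=8, owner=Dee, face=down}: owner is Dee — does not pass, so Rejected. {row=6, pile=1, owner=Eve, face=down}: owner is Eve — checks out, so Accepted. {row=3, pile=3, owner=Eve, face=down}: owner is Eve — checks out, so Accepted. {row=2, pile=2, owner=Cal, face=down}: owner is Cal — does not pass, so Rejected.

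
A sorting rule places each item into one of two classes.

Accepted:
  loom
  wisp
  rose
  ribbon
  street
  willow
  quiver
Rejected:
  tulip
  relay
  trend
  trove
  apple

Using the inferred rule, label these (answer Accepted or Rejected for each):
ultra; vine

Rejected, Accepted

Looking at the examples, the only property every 'Accepted' case has and every 'Rejected' case lacks is: even length.
ultra — length 5, hence Rejected.
vine — length 4, hence Accepted.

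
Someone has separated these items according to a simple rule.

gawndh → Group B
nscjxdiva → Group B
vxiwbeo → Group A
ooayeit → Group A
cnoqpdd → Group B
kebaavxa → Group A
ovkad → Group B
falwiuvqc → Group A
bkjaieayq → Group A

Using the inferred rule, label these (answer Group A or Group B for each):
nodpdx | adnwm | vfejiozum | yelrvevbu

Group B, Group B, Group A, Group A

Rule: has ≥ 3 vowels. This holds for each 'Group A' example and fails for each 'Group B' one.
nodpdx: 1 vowel, fails this test → Group B.
adnwm: 1 vowel, fails this test → Group B.
vfejiozum: 4 vowels, matches → Group A.
yelrvevbu: 3 vowels, matches → Group A.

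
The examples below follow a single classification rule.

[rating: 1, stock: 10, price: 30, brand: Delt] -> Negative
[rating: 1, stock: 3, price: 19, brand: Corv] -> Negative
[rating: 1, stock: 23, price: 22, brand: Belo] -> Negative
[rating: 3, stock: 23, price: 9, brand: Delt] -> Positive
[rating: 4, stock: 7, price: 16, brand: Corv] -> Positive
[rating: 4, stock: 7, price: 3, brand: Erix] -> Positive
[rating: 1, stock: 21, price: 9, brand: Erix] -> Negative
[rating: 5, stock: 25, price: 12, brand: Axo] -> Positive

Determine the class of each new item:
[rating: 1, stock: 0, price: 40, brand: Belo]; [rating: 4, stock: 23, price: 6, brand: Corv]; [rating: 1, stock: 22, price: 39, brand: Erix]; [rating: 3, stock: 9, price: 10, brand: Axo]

Negative, Positive, Negative, Positive

The common property of the 'Positive' items is: rating ≥ 3. No 'Negative' item has it.
[rating: 1, stock: 0, price: 40, brand: Belo] — rating = 1, hence Negative.
[rating: 4, stock: 23, price: 6, brand: Corv] — rating = 4, hence Positive.
[rating: 1, stock: 22, price: 39, brand: Erix] — rating = 1, hence Negative.
[rating: 3, stock: 9, price: 10, brand: Axo] — rating = 3, hence Positive.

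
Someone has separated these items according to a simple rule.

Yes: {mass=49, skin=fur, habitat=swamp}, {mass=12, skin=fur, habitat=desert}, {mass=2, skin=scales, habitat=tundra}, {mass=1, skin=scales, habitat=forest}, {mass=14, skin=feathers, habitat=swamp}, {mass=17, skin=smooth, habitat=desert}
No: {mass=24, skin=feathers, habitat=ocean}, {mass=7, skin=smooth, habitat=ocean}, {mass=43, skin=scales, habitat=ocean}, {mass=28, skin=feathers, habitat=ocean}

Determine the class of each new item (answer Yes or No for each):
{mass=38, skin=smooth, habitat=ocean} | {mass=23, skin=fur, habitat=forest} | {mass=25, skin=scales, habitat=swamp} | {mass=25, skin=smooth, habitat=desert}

All 'Yes' examples share one property — habitat is not ocean — and every 'No' example lacks it.
{mass=38, skin=smooth, habitat=ocean} → habitat is ocean → No. {mass=23, skin=fur, habitat=forest} → habitat is forest → Yes. {mass=25, skin=scales, habitat=swamp} → habitat is swamp → Yes. {mass=25, skin=smooth, habitat=desert} → habitat is desert → Yes.

No, Yes, Yes, Yes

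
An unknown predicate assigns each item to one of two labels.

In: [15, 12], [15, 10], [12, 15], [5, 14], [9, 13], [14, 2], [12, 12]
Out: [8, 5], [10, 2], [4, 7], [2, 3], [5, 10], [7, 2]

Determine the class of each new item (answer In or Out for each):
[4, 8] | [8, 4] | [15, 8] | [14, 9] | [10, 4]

The rule appears to be: sum ≥ 16.
Out: [4, 8], since 4+8 = 12. Out: [8, 4], since 8+4 = 12. In: [15, 8], since 15+8 = 23. In: [14, 9], since 14+9 = 23. Out: [10, 4], since 10+4 = 14.

Out, Out, In, In, Out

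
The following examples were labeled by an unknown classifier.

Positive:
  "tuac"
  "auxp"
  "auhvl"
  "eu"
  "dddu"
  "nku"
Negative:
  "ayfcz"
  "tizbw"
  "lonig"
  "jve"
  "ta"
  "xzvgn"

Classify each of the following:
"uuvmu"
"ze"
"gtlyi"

Positive, Negative, Negative

Checking candidate rules against both groups, what survives is: contains 'u'.
"uuvmu" → has 'u' → Positive.
"ze" → no 'u' → Negative.
"gtlyi" → no 'u' → Negative.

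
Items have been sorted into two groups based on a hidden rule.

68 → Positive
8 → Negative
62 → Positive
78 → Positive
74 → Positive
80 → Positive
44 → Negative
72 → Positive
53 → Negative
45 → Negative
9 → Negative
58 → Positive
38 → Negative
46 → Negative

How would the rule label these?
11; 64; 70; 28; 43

Negative, Positive, Positive, Negative, Negative

Every 'Positive' example satisfies: at least 58. None of the 'Negative' examples do.
11 — 11 < 58, hence Negative. 64 — 64 ≥ 58, hence Positive. 70 — 70 ≥ 58, hence Positive. 28 — 28 < 58, hence Negative. 43 — 43 < 58, hence Negative.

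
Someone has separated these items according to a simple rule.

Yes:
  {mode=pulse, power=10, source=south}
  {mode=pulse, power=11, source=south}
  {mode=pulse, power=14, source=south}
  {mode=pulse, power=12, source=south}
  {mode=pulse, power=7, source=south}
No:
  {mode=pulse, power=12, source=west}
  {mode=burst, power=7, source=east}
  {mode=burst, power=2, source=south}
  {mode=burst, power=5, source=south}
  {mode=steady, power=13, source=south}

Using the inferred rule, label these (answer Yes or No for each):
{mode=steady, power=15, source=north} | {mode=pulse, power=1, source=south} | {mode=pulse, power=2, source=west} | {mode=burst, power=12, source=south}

'Yes' ⟺ source is south AND mode is pulse.

No, Yes, No, No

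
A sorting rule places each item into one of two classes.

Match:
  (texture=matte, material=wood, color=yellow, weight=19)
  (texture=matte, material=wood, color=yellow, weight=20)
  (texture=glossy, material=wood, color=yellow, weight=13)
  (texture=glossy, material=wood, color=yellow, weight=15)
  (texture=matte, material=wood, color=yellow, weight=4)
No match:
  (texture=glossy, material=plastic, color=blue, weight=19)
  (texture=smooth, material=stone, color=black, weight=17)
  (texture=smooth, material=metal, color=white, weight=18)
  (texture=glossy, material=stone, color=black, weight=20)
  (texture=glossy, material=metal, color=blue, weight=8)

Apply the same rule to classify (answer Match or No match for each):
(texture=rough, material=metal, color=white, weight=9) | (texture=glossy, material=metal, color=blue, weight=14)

The pattern is that an item is 'Match' exactly when: color is yellow.
No match: (texture=rough, material=metal, color=white, weight=9), since color is white. No match: (texture=glossy, material=metal, color=blue, weight=14), since color is blue.

No match, No match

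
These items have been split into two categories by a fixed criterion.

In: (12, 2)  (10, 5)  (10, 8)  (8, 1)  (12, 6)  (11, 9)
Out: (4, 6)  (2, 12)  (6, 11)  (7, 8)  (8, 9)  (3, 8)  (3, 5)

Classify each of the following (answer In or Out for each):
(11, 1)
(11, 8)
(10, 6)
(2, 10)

Rule: first > second. This holds for each 'In' example and fails for each 'Out' one.
(11, 1) → 11 > 1 → In. (11, 8) → 11 > 8 → In. (10, 6) → 10 > 6 → In. (2, 10) → 2 < 10 → Out.

In, In, In, Out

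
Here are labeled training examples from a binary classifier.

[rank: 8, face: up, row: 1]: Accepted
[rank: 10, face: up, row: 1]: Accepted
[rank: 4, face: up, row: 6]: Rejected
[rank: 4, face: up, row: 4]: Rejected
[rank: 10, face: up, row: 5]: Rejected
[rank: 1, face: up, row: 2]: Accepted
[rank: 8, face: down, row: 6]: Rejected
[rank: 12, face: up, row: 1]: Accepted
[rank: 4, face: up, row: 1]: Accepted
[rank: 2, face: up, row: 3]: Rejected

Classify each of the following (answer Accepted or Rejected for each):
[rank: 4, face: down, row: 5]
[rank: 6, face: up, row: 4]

The simplest hypothesis consistent with all the labels is: row ≤ 2.

Rejected, Rejected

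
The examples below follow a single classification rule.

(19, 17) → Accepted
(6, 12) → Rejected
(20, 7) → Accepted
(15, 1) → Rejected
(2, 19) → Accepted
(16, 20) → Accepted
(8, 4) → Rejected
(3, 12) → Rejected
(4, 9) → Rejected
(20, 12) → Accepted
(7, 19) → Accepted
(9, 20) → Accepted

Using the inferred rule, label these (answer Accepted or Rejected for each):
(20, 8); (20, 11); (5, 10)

Accepted, Accepted, Rejected

Rule: sum ≥ 21. This holds for each 'Accepted' example and fails for each 'Rejected' one.
(20, 8): Accepted (20+8 = 28). (20, 11): Accepted (20+11 = 31). (5, 10): Rejected (5+10 = 15).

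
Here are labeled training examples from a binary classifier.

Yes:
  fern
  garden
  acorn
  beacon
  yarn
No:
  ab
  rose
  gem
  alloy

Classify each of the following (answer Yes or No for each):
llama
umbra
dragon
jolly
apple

No, No, Yes, No, No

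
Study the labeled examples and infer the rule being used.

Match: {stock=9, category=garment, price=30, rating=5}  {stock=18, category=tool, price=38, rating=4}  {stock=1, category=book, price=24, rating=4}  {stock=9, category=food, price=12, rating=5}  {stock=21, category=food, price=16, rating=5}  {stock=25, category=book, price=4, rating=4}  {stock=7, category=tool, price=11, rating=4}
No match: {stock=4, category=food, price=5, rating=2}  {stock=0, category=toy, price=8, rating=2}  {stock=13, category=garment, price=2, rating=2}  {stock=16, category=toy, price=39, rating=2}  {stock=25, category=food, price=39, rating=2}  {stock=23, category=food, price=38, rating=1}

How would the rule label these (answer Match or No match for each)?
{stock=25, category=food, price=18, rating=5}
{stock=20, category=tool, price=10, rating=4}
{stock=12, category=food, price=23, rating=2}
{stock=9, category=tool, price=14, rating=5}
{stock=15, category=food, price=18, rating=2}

The pattern is that an item is 'Match' exactly when: rating ≥ 4.
{stock=25, category=food, price=18, rating=5}: rating = 5 — qualifies, so Match. {stock=20, category=tool, price=10, rating=4}: rating = 4 — qualifies, so Match. {stock=12, category=food, price=23, rating=2}: rating = 2 — fails this test, so No match. {stock=9, category=tool, price=14, rating=5}: rating = 5 — qualifies, so Match. {stock=15, category=food, price=18, rating=2}: rating = 2 — fails this test, so No match.

Match, Match, No match, Match, No match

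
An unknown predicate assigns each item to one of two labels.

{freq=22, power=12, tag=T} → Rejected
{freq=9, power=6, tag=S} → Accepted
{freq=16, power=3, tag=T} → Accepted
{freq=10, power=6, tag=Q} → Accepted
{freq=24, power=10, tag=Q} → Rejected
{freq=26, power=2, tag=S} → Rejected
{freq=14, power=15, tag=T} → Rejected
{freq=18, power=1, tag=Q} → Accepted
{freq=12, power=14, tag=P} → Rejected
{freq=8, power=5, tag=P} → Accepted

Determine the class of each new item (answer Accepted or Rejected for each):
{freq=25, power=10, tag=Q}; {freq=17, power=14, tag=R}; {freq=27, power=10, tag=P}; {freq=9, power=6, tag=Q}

The rule appears to be: freq ≤ 18 AND power ≤ 6.

Rejected, Rejected, Rejected, Accepted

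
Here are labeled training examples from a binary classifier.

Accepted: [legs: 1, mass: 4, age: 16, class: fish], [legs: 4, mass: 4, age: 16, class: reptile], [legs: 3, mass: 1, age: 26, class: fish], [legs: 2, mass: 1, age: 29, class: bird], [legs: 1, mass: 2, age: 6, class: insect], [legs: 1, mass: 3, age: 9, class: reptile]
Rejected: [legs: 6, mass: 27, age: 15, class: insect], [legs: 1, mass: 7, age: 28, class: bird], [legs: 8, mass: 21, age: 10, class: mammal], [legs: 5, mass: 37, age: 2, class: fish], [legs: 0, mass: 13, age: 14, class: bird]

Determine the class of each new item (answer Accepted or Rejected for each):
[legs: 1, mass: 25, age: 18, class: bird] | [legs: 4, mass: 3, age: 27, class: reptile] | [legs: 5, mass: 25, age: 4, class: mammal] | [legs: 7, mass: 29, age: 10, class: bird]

Rule: mass ≤ 4. This holds for each 'Accepted' example and fails for each 'Rejected' one.
[legs: 1, mass: 25, age: 18, class: bird] — mass = 25, hence Rejected. [legs: 4, mass: 3, age: 27, class: reptile] — mass = 3, hence Accepted. [legs: 5, mass: 25, age: 4, class: mammal] — mass = 25, hence Rejected. [legs: 7, mass: 29, age: 10, class: bird] — mass = 29, hence Rejected.

Rejected, Accepted, Rejected, Rejected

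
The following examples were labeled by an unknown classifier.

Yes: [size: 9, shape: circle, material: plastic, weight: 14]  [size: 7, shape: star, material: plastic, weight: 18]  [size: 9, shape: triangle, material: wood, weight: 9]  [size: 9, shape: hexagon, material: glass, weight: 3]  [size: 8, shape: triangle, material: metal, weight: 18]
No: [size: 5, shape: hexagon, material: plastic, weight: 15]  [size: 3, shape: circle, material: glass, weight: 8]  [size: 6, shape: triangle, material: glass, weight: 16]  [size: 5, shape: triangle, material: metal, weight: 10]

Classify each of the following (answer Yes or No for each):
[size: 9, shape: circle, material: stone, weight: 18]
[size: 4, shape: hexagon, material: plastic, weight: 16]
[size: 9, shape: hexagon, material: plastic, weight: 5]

Yes, No, Yes

The rule appears to be: size ≥ 7.
[size: 9, shape: circle, material: stone, weight: 18]: size = 9 — fits, so Yes.
[size: 4, shape: hexagon, material: plastic, weight: 16]: size = 4 — fails the rule, so No.
[size: 9, shape: hexagon, material: plastic, weight: 5]: size = 9 — fits, so Yes.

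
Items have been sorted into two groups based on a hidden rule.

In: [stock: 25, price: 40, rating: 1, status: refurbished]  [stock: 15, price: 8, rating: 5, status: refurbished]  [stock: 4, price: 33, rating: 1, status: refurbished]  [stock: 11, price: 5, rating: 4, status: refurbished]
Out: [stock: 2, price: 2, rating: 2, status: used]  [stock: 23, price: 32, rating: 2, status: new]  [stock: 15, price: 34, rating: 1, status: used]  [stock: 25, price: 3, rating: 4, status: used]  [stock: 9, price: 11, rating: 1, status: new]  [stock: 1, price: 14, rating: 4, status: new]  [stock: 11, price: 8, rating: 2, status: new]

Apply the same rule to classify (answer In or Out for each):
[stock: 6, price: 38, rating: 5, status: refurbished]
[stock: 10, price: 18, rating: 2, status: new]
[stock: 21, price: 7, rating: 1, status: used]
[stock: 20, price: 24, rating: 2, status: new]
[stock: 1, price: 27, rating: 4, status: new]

In, Out, Out, Out, Out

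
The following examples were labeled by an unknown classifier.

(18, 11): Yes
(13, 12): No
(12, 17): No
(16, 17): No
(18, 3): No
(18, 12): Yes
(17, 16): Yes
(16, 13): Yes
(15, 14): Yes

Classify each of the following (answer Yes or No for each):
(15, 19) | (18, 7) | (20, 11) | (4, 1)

No, No, Yes, No

All 'Yes' examples share one property — first > second AND sum ≥ 29 — and every 'No' example lacks it.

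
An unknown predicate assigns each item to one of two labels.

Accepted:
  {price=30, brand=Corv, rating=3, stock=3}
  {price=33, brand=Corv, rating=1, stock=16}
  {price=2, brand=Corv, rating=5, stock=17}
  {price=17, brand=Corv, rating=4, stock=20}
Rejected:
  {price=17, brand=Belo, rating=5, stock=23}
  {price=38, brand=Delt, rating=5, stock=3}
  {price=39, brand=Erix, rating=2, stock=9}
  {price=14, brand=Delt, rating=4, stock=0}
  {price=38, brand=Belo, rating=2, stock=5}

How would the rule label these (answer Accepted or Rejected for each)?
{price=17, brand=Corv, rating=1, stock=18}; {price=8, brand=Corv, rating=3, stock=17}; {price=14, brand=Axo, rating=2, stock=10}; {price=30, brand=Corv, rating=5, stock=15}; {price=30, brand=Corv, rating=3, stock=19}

Accepted, Accepted, Rejected, Accepted, Accepted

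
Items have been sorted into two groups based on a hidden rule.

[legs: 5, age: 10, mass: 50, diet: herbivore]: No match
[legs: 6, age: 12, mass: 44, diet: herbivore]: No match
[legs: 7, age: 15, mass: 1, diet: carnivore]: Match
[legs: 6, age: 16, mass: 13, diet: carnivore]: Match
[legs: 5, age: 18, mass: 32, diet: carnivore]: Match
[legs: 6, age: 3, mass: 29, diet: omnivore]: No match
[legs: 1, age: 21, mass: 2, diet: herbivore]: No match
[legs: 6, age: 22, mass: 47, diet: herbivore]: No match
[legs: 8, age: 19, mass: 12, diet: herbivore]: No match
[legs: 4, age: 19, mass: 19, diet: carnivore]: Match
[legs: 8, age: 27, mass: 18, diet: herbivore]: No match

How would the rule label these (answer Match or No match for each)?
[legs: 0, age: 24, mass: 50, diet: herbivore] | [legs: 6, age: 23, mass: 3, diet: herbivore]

The common property of the 'Match' items is: diet is carnivore. No 'No match' item has it.
[legs: 0, age: 24, mass: 50, diet: herbivore] — diet is herbivore, hence No match.
[legs: 6, age: 23, mass: 3, diet: herbivore] — diet is herbivore, hence No match.

No match, No match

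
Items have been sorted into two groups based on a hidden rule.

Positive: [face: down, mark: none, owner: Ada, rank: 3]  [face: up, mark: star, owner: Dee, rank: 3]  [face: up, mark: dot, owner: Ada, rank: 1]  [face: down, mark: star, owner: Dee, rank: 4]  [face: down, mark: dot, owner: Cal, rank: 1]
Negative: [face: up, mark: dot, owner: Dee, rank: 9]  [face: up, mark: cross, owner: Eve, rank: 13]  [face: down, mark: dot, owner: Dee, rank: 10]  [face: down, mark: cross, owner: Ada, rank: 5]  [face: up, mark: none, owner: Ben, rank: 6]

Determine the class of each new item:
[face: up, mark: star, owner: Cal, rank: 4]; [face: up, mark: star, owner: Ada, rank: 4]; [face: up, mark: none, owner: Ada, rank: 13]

Rule: rank ≤ 4. This holds for each 'Positive' example and fails for each 'Negative' one.

Positive, Positive, Negative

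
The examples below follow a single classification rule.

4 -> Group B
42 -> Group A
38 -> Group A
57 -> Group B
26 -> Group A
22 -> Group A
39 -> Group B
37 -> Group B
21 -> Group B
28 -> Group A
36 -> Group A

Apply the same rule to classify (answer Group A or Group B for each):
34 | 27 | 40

Group A, Group B, Group A

'Group A' ⟺ even AND at least 21.
34: 34 is even, 34 ≥ 21 — passes, so Group A. 27: 27 is odd, 27 ≥ 21 — fails the rule, so Group B. 40: 40 is even, 40 ≥ 21 — passes, so Group A.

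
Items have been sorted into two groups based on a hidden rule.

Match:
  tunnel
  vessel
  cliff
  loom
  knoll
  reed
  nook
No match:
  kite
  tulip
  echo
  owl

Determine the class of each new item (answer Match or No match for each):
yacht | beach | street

No match, No match, Match

The distinguishing property — has a double letter — holds for all the 'Match' cases and none of the 'No match' cases.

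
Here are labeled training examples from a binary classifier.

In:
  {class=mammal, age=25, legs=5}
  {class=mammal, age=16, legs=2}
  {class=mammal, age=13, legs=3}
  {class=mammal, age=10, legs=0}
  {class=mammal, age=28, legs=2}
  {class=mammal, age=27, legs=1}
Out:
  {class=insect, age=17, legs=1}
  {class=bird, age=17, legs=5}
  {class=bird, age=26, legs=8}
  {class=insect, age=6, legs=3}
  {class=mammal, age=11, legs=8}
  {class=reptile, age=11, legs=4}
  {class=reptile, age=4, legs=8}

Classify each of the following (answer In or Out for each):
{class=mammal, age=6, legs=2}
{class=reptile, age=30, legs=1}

In, Out

The pattern is that an item is 'In' exactly when: class is mammal AND legs ≤ 5.
{class=mammal, age=6, legs=2} — class is mammal, legs = 2, hence In. {class=reptile, age=30, legs=1} — class is reptile, legs = 1, hence Out.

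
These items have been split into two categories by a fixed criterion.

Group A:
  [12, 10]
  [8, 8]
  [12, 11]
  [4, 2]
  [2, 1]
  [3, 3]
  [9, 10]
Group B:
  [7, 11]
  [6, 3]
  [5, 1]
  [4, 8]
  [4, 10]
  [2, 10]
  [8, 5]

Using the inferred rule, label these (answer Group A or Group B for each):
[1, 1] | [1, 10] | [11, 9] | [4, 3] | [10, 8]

One predicate separates the groups cleanly: |first − second| ≤ 2.
[1, 1]: Group A (|1−1| = 0).
[1, 10]: Group B (|1−10| = 9).
[11, 9]: Group A (|11−9| = 2).
[4, 3]: Group A (|4−3| = 1).
[10, 8]: Group A (|10−8| = 2).

Group A, Group B, Group A, Group A, Group A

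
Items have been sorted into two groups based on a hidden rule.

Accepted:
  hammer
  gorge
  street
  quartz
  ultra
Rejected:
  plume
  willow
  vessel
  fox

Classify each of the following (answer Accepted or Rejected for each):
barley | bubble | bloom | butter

The rule appears to be: contains 'r'.
Accepted: barley, since has 'r'. Rejected: bubble, since no 'r'. Rejected: bloom, since no 'r'. Accepted: butter, since has 'r'.

Accepted, Rejected, Rejected, Accepted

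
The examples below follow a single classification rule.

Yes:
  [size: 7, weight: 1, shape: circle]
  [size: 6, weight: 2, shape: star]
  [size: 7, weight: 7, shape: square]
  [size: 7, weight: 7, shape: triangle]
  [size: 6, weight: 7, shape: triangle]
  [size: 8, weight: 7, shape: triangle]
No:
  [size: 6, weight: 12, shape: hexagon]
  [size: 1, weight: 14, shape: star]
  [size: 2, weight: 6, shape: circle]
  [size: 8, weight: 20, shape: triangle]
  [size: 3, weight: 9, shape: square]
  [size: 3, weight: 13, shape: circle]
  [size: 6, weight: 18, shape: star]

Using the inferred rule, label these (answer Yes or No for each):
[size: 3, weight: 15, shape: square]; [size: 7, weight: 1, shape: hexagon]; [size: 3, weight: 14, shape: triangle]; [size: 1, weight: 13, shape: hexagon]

All 'Yes' examples share one property — weight ≤ 7 AND size ≥ 3 — and every 'No' example lacks it.

No, Yes, No, No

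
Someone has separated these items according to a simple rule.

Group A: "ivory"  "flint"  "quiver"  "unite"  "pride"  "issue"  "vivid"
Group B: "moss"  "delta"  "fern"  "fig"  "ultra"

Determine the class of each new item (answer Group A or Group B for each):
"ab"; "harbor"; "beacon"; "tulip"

Group B, Group B, Group B, Group A

Every 'Group A' example satisfies: length ≥ 4 AND contains 'i'. None of the 'Group B' examples do.
"ab": length 2, no 'i' — fails the rule, so Group B. "harbor": length 6, no 'i' — fails the rule, so Group B. "beacon": length 6, no 'i' — fails the rule, so Group B. "tulip": length 5, has 'i' — fits, so Group A.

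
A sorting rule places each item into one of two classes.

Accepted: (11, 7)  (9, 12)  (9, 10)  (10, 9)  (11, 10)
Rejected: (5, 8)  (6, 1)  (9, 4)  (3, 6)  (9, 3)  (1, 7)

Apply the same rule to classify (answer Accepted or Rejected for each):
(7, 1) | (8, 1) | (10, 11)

Rejected, Rejected, Accepted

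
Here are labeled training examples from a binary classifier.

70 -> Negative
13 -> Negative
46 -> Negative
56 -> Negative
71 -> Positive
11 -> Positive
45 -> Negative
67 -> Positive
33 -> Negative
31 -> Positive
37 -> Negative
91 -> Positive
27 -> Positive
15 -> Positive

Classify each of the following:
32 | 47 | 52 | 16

Negative, Positive, Negative, Negative

Comparing the two groups points to one rule — ≡ 3 (mod 4).
32: Negative (32 mod 4 = 0). 47: Positive (47 mod 4 = 3). 52: Negative (52 mod 4 = 0). 16: Negative (16 mod 4 = 0).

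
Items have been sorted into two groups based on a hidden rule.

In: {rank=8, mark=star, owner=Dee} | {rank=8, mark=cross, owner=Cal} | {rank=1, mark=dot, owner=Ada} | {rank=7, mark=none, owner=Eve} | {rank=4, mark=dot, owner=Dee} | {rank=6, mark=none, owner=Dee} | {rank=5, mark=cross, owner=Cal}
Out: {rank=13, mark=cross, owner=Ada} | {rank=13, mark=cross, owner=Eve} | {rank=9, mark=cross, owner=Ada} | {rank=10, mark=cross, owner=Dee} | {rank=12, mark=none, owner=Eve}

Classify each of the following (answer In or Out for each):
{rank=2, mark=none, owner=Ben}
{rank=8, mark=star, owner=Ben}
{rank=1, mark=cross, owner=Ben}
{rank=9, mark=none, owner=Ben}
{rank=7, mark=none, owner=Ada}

The classifier is using: rank ≤ 8.

In, In, In, Out, In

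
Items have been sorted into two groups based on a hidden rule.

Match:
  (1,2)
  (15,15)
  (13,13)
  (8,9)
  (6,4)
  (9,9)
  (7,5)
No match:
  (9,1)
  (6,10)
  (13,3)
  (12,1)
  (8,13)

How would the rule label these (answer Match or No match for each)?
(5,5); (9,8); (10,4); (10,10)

Match, Match, No match, Match

All 'Match' examples share one property — |first − second| ≤ 2 — and every 'No match' example lacks it.
(5,5): |5−5| = 0, passes → Match.
(9,8): |9−8| = 1, passes → Match.
(10,4): |10−4| = 6, doesn't match → No match.
(10,10): |10−10| = 0, passes → Match.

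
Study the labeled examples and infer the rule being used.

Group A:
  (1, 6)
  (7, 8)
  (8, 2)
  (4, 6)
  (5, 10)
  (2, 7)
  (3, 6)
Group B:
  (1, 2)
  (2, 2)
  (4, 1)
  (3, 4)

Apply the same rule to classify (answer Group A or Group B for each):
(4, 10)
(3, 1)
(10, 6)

A rule that fits every label: max ≥ 5 — true of each 'Group A' example, false of each 'Group B' one.
(4, 10): max 10 — qualifies, so Group A.
(3, 1): max 3 — does not satisfy this, so Group B.
(10, 6): max 10 — qualifies, so Group A.

Group A, Group B, Group A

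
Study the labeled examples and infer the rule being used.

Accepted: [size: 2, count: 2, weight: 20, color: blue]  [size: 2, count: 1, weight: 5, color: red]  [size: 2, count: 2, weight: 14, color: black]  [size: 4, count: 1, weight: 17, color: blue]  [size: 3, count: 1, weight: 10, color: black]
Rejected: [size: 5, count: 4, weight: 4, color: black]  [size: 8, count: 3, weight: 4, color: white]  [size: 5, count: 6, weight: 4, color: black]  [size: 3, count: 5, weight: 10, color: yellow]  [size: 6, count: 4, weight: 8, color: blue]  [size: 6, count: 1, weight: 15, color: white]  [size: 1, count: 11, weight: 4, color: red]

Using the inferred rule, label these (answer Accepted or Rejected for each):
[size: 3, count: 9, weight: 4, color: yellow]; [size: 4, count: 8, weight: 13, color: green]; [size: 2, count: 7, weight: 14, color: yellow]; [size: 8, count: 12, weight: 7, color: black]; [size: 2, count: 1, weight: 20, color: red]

The rule appears to be: size ≤ 4 AND count ≤ 2.
Rejected: [size: 3, count: 9, weight: 4, color: yellow], since size = 3, count = 9. Rejected: [size: 4, count: 8, weight: 13, color: green], since size = 4, count = 8. Rejected: [size: 2, count: 7, weight: 14, color: yellow], since size = 2, count = 7. Rejected: [size: 8, count: 12, weight: 7, color: black], since size = 8, count = 12. Accepted: [size: 2, count: 1, weight: 20, color: red], since size = 2, count = 1.

Rejected, Rejected, Rejected, Rejected, Accepted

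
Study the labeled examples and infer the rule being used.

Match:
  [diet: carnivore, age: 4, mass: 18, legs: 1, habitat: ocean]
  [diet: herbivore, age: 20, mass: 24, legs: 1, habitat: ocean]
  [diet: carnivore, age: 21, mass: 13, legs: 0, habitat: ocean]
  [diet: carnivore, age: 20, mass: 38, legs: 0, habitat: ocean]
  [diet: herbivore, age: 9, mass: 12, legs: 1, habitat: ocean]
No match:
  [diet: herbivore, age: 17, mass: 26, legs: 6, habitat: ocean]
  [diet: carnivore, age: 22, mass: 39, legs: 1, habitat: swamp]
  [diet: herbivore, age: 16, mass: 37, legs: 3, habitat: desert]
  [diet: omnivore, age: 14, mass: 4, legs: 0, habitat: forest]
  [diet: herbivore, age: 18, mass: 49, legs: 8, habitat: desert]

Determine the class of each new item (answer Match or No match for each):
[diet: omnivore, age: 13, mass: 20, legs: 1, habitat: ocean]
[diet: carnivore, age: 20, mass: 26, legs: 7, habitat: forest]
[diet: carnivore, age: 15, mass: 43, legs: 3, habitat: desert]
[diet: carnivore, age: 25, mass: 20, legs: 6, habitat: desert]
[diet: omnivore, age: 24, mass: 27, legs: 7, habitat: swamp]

Match, No match, No match, No match, No match

All 'Match' examples share one property — habitat is ocean AND legs ≤ 1 — and every 'No match' example lacks it.
Match: [diet: omnivore, age: 13, mass: 20, legs: 1, habitat: ocean], since habitat is ocean, legs = 1.
No match: [diet: carnivore, age: 20, mass: 26, legs: 7, habitat: forest], since habitat is forest, legs = 7.
No match: [diet: carnivore, age: 15, mass: 43, legs: 3, habitat: desert], since habitat is desert, legs = 3.
No match: [diet: carnivore, age: 25, mass: 20, legs: 6, habitat: desert], since habitat is desert, legs = 6.
No match: [diet: omnivore, age: 24, mass: 27, legs: 7, habitat: swamp], since habitat is swamp, legs = 7.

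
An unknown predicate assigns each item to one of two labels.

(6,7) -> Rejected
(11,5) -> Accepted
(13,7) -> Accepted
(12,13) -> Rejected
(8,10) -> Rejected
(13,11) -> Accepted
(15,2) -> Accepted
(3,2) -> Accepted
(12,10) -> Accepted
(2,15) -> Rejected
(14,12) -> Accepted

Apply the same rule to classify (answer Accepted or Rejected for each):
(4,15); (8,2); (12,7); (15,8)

The common property of the 'Accepted' items is: first > second. No 'Rejected' item has it.
Rejected: (4,15), since 4 < 15. Accepted: (8,2), since 8 > 2. Accepted: (12,7), since 12 > 7. Accepted: (15,8), since 15 > 8.

Rejected, Accepted, Accepted, Accepted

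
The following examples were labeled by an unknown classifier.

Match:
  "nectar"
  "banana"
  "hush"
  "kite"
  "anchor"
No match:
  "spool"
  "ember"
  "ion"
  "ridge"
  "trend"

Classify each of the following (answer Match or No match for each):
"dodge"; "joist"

No match, No match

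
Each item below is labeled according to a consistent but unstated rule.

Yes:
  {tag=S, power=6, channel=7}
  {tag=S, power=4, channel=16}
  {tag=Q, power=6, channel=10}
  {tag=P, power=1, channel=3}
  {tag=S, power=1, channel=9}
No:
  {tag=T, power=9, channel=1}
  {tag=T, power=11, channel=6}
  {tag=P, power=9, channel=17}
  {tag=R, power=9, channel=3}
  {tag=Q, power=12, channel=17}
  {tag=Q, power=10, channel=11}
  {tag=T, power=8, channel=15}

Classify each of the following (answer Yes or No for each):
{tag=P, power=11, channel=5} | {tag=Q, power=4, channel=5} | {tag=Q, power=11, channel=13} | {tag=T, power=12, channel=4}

Every 'Yes' example satisfies: power ≤ 6. None of the 'No' examples do.
No: {tag=P, power=11, channel=5}, since power = 11.
Yes: {tag=Q, power=4, channel=5}, since power = 4.
No: {tag=Q, power=11, channel=13}, since power = 11.
No: {tag=T, power=12, channel=4}, since power = 12.

No, Yes, No, No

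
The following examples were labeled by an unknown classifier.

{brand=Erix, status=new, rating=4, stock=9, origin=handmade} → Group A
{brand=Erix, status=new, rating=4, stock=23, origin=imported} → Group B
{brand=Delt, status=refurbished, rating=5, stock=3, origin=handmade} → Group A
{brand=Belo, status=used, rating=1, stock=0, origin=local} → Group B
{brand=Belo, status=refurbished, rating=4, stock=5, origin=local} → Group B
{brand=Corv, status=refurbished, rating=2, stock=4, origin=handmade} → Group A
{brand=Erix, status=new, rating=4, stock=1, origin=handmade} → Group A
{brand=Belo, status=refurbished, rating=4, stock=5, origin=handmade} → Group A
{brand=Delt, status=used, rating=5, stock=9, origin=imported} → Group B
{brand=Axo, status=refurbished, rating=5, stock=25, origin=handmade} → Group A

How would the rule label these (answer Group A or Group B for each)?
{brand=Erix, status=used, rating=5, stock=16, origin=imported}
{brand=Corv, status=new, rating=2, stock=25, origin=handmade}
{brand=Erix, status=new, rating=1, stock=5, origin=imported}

Group B, Group A, Group B

The classifier is using: origin is handmade.
{brand=Erix, status=used, rating=5, stock=16, origin=imported}: Group B (origin is imported).
{brand=Corv, status=new, rating=2, stock=25, origin=handmade}: Group A (origin is handmade).
{brand=Erix, status=new, rating=1, stock=5, origin=imported}: Group B (origin is imported).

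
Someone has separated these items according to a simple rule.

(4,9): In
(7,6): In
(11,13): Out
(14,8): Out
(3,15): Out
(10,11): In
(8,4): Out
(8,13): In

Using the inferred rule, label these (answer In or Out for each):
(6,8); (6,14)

Out, Out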